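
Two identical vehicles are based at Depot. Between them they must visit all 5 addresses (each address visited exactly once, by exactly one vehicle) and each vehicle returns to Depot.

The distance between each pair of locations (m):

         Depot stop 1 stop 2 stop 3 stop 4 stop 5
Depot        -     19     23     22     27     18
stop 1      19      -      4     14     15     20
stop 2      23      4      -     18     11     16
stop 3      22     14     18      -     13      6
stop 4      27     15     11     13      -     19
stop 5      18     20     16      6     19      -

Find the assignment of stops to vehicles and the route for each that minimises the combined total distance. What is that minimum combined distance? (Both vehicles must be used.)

There are 2^4 − 1 = 15 ways to divide the 5 stops into two non-empty groups. For each, the best each vehicle can do is its own shortest tour through its group:
  {stop 1} + {stop 2, stop 3, stop 4, stop 5}: 38 + 71 = 109
  {stop 2} + {stop 1, stop 3, stop 4, stop 5}: 46 + 71 = 117
  {stop 1, stop 2} + {stop 3, stop 4, stop 5}: 46 + 64 = 110
  {stop 3} + {stop 1, stop 2, stop 4, stop 5}: 44 + 71 = 115
  {stop 1, stop 3} + {stop 2, stop 4, stop 5}: 55 + 71 = 126
  {stop 2, stop 3} + {stop 1, stop 4, stop 5}: 63 + 71 = 134
  … (15 splits in total)
  {stop 1, stop 2, stop 3, stop 4} + {stop 5}: 69 + 36 = 105  ← best
Best: vehicle 1 Depot → stop 1 → stop 2 → stop 4 → stop 3 → Depot = 69; vehicle 2 Depot → stop 5 → Depot = 36; combined 105.

105 m — the smallest possible combined total.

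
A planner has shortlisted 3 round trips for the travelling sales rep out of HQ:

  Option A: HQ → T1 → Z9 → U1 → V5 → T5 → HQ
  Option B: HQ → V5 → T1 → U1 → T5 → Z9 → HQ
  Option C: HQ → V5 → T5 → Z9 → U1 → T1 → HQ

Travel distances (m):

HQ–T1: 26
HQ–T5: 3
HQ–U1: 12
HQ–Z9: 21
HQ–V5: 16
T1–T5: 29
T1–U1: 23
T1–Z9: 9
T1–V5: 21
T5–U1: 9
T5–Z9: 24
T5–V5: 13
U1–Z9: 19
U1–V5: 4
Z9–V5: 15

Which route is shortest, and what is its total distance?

Option A: 26 + 9 + 19 + 4 + 13 + 3 = 74
Option B: 16 + 21 + 23 + 9 + 24 + 21 = 114
Option C: 16 + 13 + 24 + 19 + 23 + 26 = 121

74 m — Option A is the shortest.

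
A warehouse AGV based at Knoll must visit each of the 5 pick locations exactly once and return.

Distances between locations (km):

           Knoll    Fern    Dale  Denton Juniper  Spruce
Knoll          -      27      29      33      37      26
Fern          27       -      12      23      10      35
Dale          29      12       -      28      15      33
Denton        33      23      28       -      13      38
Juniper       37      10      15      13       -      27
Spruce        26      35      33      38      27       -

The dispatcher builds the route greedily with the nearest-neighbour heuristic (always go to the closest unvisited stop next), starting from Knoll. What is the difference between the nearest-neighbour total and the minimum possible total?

The nearest-neighbour route is 9 km longer than optimal.

From Knoll: Spruce=26, Fern=27, Dale=29, Denton=33, Juniper=37 → choose Spruce (26).
From Spruce: Juniper=27, Dale=33, Fern=35, Denton=38 → choose Juniper (27).
From Juniper: Fern=10, Denton=13, Dale=15 → choose Fern (10).
From Fern: Dale=12, Denton=23 → choose Dale (12).
From Dale: Denton=28 → choose Denton (28).
NN route Knoll → Spruce → Juniper → Fern → Dale → Denton → Knoll costs 136.
Optimal: Knoll → Denton → Juniper → Fern → Dale → Spruce → Knoll costs 127 (by enumerating all 60 distinct tours).
Excess = 136 − 127 = 9.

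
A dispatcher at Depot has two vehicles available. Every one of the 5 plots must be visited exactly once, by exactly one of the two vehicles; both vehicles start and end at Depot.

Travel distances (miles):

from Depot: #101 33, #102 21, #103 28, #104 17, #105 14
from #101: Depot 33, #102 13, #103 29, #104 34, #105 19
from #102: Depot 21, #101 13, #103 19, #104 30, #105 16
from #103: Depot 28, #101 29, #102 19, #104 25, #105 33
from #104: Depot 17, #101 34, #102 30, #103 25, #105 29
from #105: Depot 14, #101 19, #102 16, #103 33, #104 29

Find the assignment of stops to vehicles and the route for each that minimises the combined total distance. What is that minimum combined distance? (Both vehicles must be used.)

Minimum combined distance: 127 miles.

There are 2^4 − 1 = 15 ways to divide the 5 stops into two non-empty groups. For each, the best each vehicle can do is its own shortest tour through its group:
  {#101} + {#102, #103, #104, #105}: 66 + 91 = 157
  {#102} + {#101, #103, #104, #105}: 42 + 104 = 146
  {#101, #102} + {#103, #104, #105}: 67 + 89 = 156
  {#103} + {#101, #102, #104, #105}: 56 + 93 = 149
  {#101, #103} + {#102, #104, #105}: 90 + 77 = 167
  {#102, #103} + {#101, #104, #105}: 68 + 84 = 152
  … (15 splits in total)
  {#104} + {#101, #102, #103, #105}: 34 + 93 = 127  ← best
Best: vehicle 1 Depot → #104 → Depot = 34; vehicle 2 Depot → #103 → #102 → #101 → #105 → Depot = 93; combined 127.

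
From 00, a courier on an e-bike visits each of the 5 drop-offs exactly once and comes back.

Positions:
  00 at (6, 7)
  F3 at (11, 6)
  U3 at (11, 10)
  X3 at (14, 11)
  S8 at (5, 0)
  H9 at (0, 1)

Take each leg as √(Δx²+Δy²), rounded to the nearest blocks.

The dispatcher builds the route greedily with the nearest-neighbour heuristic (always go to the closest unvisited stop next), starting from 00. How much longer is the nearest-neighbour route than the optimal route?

The nearest-neighbour route is 3 blocks longer than optimal.

From 00: F3=5, U3=6, S8=7, H9=8, X3=9 → choose F3 (5).
From F3: U3=4, X3=6, S8=8, H9=12 → choose U3 (4).
From U3: X3=3, S8=12, H9=14 → choose X3 (3).
From X3: S8=14, H9=17 → choose S8 (14).
From S8: H9=5 → choose H9 (5).
NN route 00 → F3 → U3 → X3 → S8 → H9 → 00 costs 39.
Optimal: 00 → U3 → X3 → F3 → S8 → H9 → 00 costs 36 (by enumerating all 60 distinct tours).
Excess = 39 − 36 = 3.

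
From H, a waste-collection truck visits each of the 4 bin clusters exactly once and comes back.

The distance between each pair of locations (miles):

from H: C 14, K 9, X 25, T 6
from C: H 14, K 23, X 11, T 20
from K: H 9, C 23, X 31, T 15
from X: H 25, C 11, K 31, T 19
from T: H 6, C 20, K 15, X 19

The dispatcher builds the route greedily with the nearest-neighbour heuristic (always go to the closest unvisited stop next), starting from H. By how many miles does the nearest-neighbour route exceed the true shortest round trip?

Excess over optimum: 12 miles.

From H: T=6, K=9, C=14, X=25 → choose T (6).
From T: K=15, X=19, C=20 → choose K (15).
From K: C=23, X=31 → choose C (23).
From C: X=11 → choose X (11).
NN route H → T → K → C → X → H costs 80.
Optimal: H → C → X → T → K → H costs 68 (by enumerating all 12 distinct tours).
Excess = 80 − 68 = 12.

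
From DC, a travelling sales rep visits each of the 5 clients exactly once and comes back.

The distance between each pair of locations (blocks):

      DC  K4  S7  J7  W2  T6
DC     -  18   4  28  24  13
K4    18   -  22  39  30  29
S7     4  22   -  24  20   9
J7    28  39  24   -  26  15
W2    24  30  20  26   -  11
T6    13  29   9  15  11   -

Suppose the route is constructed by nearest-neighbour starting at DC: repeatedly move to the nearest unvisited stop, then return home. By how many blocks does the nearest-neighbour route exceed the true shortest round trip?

From DC: S7=4, T6=13, K4=18, W2=24, J7=28 → choose S7 (4).
From S7: T6=9, W2=20, K4=22, J7=24 → choose T6 (9).
From T6: W2=11, J7=15, K4=29 → choose W2 (11).
From W2: J7=26, K4=30 → choose J7 (26).
From J7: K4=39 → choose K4 (39).
NN route DC → S7 → T6 → W2 → J7 → K4 → DC costs 107.
Optimal: DC → K4 → W2 → J7 → T6 → S7 → DC costs 102 (by enumerating all 60 distinct tours).
Excess = 107 − 102 = 5.

The nearest-neighbour route is 5 blocks longer than optimal.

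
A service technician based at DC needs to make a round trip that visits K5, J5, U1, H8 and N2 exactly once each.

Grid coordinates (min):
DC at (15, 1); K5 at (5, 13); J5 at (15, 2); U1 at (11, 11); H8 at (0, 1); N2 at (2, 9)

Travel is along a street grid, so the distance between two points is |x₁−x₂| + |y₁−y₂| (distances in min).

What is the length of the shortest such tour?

Shortest round trip = 54 min.

With 5 stops there are 5!/2 = 60 distinct round trips (a route and its reverse cost the same).
DC→K5→J5→U1→H8→N2→DC: 22+21+13+21+10+21 = 108
DC→K5→J5→U1→N2→H8→DC: 22+21+13+11+10+15 = 92
DC→K5→J5→H8→U1→N2→DC: 22+21+16+21+11+21 = 112
DC→K5→J5→H8→N2→U1→DC: 22+21+16+10+11+14 = 94
DC→K5→J5→N2→U1→H8→DC: 22+21+20+11+21+15 = 110
DC→K5→J5→N2→H8→U1→DC: 22+21+20+10+21+14 = 108
DC→K5→U1→J5→H8→N2→DC: 22+8+13+16+10+21 = 90
DC→K5→U1→J5→N2→H8→DC: 22+8+13+20+10+15 = 88
DC→K5→U1→H8→J5→N2→DC: 22+8+21+16+20+21 = 108
DC→K5→U1→H8→N2→J5→DC: 22+8+21+10+20+1 = 82
DC→K5→U1→N2→J5→H8→DC: 22+8+11+20+16+15 = 92
DC→K5→U1→N2→H8→J5→DC: 22+8+11+10+16+1 = 68
DC→K5→H8→J5→U1→N2→DC: 22+17+16+13+11+21 = 100
DC→K5→H8→J5→N2→U1→DC: 22+17+16+20+11+14 = 100
… (46 more)
DC→J5→U1→K5→N2→H8→DC: 1+13+8+7+10+15 = 54  ← best
The minimum is 54.
One optimal route: DC → J5 → U1 → K5 → N2 → H8 → DC (or its reverse).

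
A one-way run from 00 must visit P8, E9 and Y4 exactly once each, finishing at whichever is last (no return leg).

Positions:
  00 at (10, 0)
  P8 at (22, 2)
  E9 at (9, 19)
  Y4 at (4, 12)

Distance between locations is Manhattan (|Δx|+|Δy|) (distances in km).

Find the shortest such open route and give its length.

There are 3! = 6 possible orderings.
00 - P8 - E9 - Y4: 14+30+12 = 56
00 - P8 - Y4 - E9: 14+28+12 = 54
00 - E9 - P8 - Y4: 20+30+28 = 78
00 - E9 - Y4 - P8: 20+12+28 = 60
00 - Y4 - P8 - E9: 18+28+30 = 76
00 - Y4 - E9 - P8: 18+12+30 = 60
The minimum is 54.
One shortest path: 00 → P8 → Y4 → E9.

Minimum one-way distance = 54 km.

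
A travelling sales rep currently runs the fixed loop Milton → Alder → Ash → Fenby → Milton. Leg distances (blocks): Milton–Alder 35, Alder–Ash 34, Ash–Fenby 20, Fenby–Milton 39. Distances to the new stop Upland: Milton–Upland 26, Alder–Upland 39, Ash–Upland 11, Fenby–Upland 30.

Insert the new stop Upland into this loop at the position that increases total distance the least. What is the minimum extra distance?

Minimum extra distance: 16 blocks, inserting Upland between Alder and Ash.

Insertion cost between consecutive stops i–j is d(i,Upland) + d(Upland,j) − d(i,j):
  between Milton and Alder: 26 + 39 − 35 = 30
  between Alder and Ash: 39 + 11 − 34 = 16
  between Ash and Fenby: 11 + 30 − 20 = 21
  between Fenby and Milton: 30 + 26 − 39 = 17
Cheapest insertion is between Alder and Ash, adding 16.
New total = 128 + 16 = 144.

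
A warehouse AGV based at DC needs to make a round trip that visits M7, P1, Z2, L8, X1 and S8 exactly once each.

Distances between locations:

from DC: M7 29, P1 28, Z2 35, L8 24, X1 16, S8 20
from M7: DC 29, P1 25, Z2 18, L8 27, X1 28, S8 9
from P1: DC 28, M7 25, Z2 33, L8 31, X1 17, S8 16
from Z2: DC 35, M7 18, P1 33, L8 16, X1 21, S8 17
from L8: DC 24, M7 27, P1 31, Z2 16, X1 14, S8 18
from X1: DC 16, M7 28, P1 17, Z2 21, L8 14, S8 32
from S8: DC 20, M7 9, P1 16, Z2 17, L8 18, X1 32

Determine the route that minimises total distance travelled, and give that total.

Shortest round trip = 116.

There are 360 distinct closed tours to check (reversals are equivalent).
DC-M7-P1-Z2-L8-X1-S8-DC: 29+25+33+16+14+32+20 = 169
DC-M7-P1-Z2-L8-S8-X1-DC: 29+25+33+16+18+32+16 = 169
DC-M7-P1-Z2-X1-L8-S8-DC: 29+25+33+21+14+18+20 = 160
DC-M7-P1-Z2-X1-S8-L8-DC: 29+25+33+21+32+18+24 = 182
DC-M7-P1-Z2-S8-L8-X1-DC: 29+25+33+17+18+14+16 = 152
DC-M7-P1-Z2-S8-X1-L8-DC: 29+25+33+17+32+14+24 = 174
DC-M7-P1-L8-Z2-X1-S8-DC: 29+25+31+16+21+32+20 = 174
DC-M7-P1-L8-Z2-S8-X1-DC: 29+25+31+16+17+32+16 = 166
… (352 more)
DC-L8-Z2-M7-S8-P1-X1-DC: 24+16+18+9+16+17+16 = 116  ← best
The minimum is 116.
One optimal route: DC → L8 → Z2 → M7 → S8 → P1 → X1 → DC (or its reverse).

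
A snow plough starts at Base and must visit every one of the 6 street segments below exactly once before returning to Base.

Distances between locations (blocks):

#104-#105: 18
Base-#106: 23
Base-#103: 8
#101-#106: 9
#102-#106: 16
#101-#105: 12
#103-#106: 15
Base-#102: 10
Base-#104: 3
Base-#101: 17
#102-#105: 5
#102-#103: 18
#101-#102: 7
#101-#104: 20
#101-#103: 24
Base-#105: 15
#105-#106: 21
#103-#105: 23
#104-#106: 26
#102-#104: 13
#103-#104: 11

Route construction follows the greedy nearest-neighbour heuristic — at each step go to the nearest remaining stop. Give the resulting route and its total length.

Total distance 65 blocks via the nearest-neighbour route Base → #104 → #103 → #106 → #101 → #102 → #105 → Base.

At Base the remaining stops are #104 3, #103 8, #102 10, #105 15, #101 17, #106 23; go to #104.
At #104 the remaining stops are #103 11, #102 13, #105 18, #101 20, #106 26; go to #103.
At #103 the remaining stops are #106 15, #102 18, #105 23, #101 24; go to #106.
At #106 the remaining stops are #101 9, #102 16, #105 21; go to #101.
At #101 the remaining stops are #102 7, #105 12; go to #102.
At #102 the remaining stops are #105 5; go to #105.
Return #105→Base: 15.
Total = 3 + 11 + 15 + 9 + 7 + 5 + 15 = 65.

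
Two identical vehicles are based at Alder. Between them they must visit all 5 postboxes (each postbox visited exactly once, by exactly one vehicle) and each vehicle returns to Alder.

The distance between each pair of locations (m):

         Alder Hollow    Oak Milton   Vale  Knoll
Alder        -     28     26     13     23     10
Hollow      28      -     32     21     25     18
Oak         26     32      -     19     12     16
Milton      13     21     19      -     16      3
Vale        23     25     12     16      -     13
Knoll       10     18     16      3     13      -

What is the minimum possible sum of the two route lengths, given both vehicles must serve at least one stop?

117 m — the smallest possible combined total.

Check every non-empty split of the stops between the two vehicles; for each half take its own optimal tour:
  {Hollow} + {Oak, Milton, Vale, Knoll}: 56 + 67 = 123
  {Oak} + {Hollow, Milton, Vale, Knoll}: 52 + 82 = 134
  {Hollow, Oak} + {Milton, Vale, Knoll}: 86 + 52 = 138
  {Milton} + {Hollow, Oak, Vale, Knoll}: 26 + 91 = 117
  {Hollow, Milton} + {Oak, Vale, Knoll}: 62 + 61 = 123
  {Oak, Milton} + {Hollow, Vale, Knoll}: 58 + 76 = 134
  … (15 splits in total)
Best: vehicle 1 Alder → Milton → Alder = 26; vehicle 2 Alder → Hollow → Vale → Oak → Knoll → Alder = 91; combined 117.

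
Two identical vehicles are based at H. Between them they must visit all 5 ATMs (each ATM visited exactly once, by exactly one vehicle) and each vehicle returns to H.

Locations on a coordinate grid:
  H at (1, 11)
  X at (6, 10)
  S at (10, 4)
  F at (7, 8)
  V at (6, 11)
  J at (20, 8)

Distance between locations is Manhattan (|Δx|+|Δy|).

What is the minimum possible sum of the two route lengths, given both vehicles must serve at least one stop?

Minimum combined distance: 62.

There are 2^4 − 1 = 15 ways to divide the 5 stops into two non-empty groups. For each, the best each vehicle can do is its own shortest tour through its group:
  {X} + {S, F, V, J}: 12 + 52 = 64
  {S} + {X, F, V, J}: 32 + 44 = 76
  {X, S} + {F, V, J}: 32 + 44 = 76
  {F} + {X, S, V, J}: 18 + 52 = 70
  {X, F} + {S, V, J}: 18 + 52 = 70
  {S, F} + {X, V, J}: 32 + 44 = 76
  … (15 splits in total)
  {V} + {X, S, F, J}: 10 + 52 = 62  ← best
Best: vehicle 1 H → V → H = 10; vehicle 2 H → X → S → J → F → H = 52; combined 62.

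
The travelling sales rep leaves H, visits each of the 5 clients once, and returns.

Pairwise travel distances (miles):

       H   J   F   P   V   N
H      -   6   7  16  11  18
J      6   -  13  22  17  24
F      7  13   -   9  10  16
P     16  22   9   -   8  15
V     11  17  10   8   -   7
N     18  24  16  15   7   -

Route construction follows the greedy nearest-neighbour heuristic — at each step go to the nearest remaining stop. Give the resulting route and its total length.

At H the remaining stops are J 6, F 7, V 11, P 16, N 18; go to J.
At J the remaining stops are F 13, V 17, P 22, N 24; go to F.
At F the remaining stops are P 9, V 10, N 16; go to P.
At P the remaining stops are V 8, N 15; go to V.
At V the remaining stops are N 7; go to N.
Return N→H: 18.
Total = 6 + 13 + 9 + 8 + 7 + 18 = 61.

61 miles along H → J → F → P → V → N → H.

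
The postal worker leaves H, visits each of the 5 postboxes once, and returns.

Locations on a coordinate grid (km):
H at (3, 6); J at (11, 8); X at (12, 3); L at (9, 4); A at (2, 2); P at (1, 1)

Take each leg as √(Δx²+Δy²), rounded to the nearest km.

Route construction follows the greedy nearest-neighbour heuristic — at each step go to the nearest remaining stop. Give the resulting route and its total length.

Total distance 30 km via the nearest-neighbour route H → A → P → L → X → J → H.

At H the remaining stops are A 4, P 5, L 6, J 8, X 9; go to A.
At A the remaining stops are P 1, L 7, X 10, J 11; go to P.
At P the remaining stops are L 9, X 11, J 12; go to L.
At L the remaining stops are X 3, J 4; go to X.
At X the remaining stops are J 5; go to J.
Return J→H: 8.
Total = 4 + 1 + 9 + 3 + 5 + 8 = 30.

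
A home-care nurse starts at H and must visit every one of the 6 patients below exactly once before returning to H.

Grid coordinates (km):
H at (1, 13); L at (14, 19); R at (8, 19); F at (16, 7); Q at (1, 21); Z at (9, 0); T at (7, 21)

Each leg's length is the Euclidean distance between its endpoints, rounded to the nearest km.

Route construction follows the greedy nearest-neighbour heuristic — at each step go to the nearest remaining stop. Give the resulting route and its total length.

H → [Q:8 / R:9 / T:10 / L:14 / Z:15 / F:16] → Q (8)
Q → [T:6 / R:7 / L:13 / F:21 / Z:22] → T (6)
T → [R:2 / L:7 / F:17 / Z:21] → R (2)
R → [L:6 / F:14 / Z:19] → L (6)
L → [F:12 / Z:20] → F (12)
F → [Z:10] → Z (10)
Return Z→H: 15.
Total = 8 + 6 + 2 + 6 + 12 + 10 + 15 = 59.

Total distance 59 km via the nearest-neighbour route H → Q → T → R → L → F → Z → H.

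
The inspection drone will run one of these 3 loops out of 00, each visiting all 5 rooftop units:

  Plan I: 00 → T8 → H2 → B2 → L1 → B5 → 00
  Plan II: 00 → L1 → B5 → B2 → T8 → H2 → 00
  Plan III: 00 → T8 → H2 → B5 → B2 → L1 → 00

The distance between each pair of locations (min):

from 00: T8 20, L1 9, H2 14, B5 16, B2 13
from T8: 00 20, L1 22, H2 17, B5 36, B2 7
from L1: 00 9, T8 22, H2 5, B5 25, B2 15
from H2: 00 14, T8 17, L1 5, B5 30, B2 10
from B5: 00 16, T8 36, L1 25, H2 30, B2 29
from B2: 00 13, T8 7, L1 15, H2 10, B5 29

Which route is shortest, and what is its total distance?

Shortest is Plan II, total 101 min.

Plan I: 20 + 17 + 10 + 15 + 25 + 16 = 103
Plan II: 9 + 25 + 29 + 7 + 17 + 14 = 101
Plan III: 20 + 17 + 30 + 29 + 15 + 9 = 120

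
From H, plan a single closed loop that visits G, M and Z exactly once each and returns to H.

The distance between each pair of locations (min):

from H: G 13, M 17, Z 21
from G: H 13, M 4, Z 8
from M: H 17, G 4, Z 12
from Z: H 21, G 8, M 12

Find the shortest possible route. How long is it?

50 min — the shortest possible round trip.

There are 3 distinct closed tours to check (reversals are equivalent).
H→G→M→Z→H: 13+4+12+21 = 50
H→G→Z→M→H: 13+8+12+17 = 50
H→M→G→Z→H: 17+4+8+21 = 50
The minimum is 50.
One optimal route: H → G → M → Z → H (or its reverse).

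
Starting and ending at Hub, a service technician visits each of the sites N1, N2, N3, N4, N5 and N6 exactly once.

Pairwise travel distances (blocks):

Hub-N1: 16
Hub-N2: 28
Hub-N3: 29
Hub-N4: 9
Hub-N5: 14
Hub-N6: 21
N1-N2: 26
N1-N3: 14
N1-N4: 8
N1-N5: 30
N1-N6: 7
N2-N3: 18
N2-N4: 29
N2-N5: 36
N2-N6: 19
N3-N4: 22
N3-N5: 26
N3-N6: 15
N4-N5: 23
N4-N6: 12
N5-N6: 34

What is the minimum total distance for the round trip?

Minimum total distance: 101 blocks.

Hub → N1 → N2 → N3 → N4 → N5 → N6 → Hub: 16+26+18+22+23+34+21 = 160
Hub → N1 → N2 → N3 → N4 → N6 → N5 → Hub: 16+26+18+22+12+34+14 = 142
Hub → N1 → N2 → N3 → N5 → N4 → N6 → Hub: 16+26+18+26+23+12+21 = 142
Hub → N1 → N2 → N3 → N5 → N6 → N4 → Hub: 16+26+18+26+34+12+9 = 141
Hub → N1 → N2 → N3 → N6 → N4 → N5 → Hub: 16+26+18+15+12+23+14 = 124
Hub → N1 → N2 → N3 → N6 → N5 → N4 → Hub: 16+26+18+15+34+23+9 = 141
Hub → N1 → N2 → N4 → N3 → N5 → N6 → Hub: 16+26+29+22+26+34+21 = 174
Hub → N1 → N2 → N4 → N3 → N6 → N5 → Hub: 16+26+29+22+15+34+14 = 156
… (352 more)
Hub → N4 → N1 → N6 → N2 → N3 → N5 → Hub: 9+8+7+19+18+26+14 = 101  ← best
The minimum is 101.
One optimal route: Hub → N4 → N1 → N6 → N2 → N3 → N5 → Hub (or its reverse).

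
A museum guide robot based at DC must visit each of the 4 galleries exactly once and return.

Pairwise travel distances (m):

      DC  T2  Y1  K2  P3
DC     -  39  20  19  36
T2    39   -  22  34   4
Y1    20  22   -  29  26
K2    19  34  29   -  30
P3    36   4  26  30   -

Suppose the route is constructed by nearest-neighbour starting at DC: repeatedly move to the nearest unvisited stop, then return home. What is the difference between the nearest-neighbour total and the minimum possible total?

From DC: K2=19, Y1=20, P3=36, T2=39 → choose K2 (19).
From K2: Y1=29, P3=30, T2=34 → choose Y1 (29).
From Y1: T2=22, P3=26 → choose T2 (22).
From T2: P3=4 → choose P3 (4).
NN route DC → K2 → Y1 → T2 → P3 → DC costs 110.
Optimal: DC → Y1 → T2 → P3 → K2 → DC costs 95 (by enumerating all 12 distinct tours).
Excess = 110 − 95 = 15.

The nearest-neighbour route is 15 m longer than optimal.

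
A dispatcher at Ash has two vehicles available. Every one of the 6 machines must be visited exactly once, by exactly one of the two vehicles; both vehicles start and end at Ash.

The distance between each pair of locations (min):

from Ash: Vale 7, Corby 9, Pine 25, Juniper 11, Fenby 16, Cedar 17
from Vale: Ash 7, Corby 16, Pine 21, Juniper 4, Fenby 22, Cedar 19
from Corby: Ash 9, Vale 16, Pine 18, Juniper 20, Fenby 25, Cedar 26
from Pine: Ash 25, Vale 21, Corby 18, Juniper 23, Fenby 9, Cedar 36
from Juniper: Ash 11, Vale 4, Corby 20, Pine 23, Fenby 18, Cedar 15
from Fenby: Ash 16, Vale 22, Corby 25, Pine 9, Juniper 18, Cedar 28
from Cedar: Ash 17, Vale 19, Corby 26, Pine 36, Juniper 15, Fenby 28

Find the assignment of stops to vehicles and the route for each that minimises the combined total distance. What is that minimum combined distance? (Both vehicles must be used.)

Check every non-empty split of the stops between the two vehicles; for each half take its own optimal tour:
  {Vale} + {Corby, Pine, Juniper, Fenby, Cedar}: 14 + 86 = 100
  {Corby} + {Vale, Pine, Juniper, Fenby, Cedar}: 18 + 82 = 100
  {Vale, Corby} + {Pine, Juniper, Fenby, Cedar}: 32 + 80 = 112
  {Pine} + {Vale, Corby, Juniper, Fenby, Cedar}: 50 + 88 = 138
  {Vale, Pine} + {Corby, Juniper, Fenby, Cedar}: 53 + 84 = 137
  {Corby, Pine} + {Vale, Juniper, Fenby, Cedar}: 52 + 70 = 122
  … (31 splits in total)
  {Corby, Pine, Fenby} + {Vale, Juniper, Cedar}: 52 + 43 = 95  ← best
Best: vehicle 1 Ash → Corby → Pine → Fenby → Ash = 52; vehicle 2 Ash → Vale → Juniper → Cedar → Ash = 43; combined 95.

95 min — the smallest possible combined total.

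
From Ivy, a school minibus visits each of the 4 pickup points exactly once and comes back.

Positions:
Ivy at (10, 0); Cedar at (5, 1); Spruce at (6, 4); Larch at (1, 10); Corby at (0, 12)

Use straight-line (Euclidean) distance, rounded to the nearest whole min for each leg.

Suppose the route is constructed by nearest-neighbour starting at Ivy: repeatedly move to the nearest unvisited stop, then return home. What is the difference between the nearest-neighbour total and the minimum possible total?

The nearest-neighbour route is 1 min longer than optimal.

Ivy: Cedar=5, Spruce=6, Larch=13, Corby=16 ⇒ Cedar
Cedar: Spruce=3, Larch=10, Corby=12 ⇒ Spruce
Spruce: Larch=8, Corby=10 ⇒ Larch
Larch: Corby=2 ⇒ Corby
NN route Ivy → Cedar → Spruce → Larch → Corby → Ivy costs 34.
Optimal: Ivy → Cedar → Spruce → Corby → Larch → Ivy costs 33 (by enumerating all 12 distinct tours).
Excess = 34 − 33 = 1.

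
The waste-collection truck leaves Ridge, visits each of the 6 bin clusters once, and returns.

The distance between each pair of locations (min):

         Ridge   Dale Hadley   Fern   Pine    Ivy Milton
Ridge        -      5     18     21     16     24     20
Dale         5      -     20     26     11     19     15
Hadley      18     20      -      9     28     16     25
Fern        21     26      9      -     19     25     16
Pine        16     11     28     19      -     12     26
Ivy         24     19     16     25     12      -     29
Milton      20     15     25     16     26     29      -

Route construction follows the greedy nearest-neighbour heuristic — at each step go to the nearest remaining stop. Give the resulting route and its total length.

89 min along Ridge → Dale → Pine → Ivy → Hadley → Fern → Milton → Ridge.

Ridge → [Dale:5 / Pine:16 / Hadley:18 / Milton:20 / Fern:21 / Ivy:24] → Dale (5)
Dale → [Pine:11 / Milton:15 / Ivy:19 / Hadley:20 / Fern:26] → Pine (11)
Pine → [Ivy:12 / Fern:19 / Milton:26 / Hadley:28] → Ivy (12)
Ivy → [Hadley:16 / Fern:25 / Milton:29] → Hadley (16)
Hadley → [Fern:9 / Milton:25] → Fern (9)
Fern → [Milton:16] → Milton (16)
Return Milton→Ridge: 20.
Total = 5 + 11 + 12 + 16 + 9 + 16 + 20 = 89.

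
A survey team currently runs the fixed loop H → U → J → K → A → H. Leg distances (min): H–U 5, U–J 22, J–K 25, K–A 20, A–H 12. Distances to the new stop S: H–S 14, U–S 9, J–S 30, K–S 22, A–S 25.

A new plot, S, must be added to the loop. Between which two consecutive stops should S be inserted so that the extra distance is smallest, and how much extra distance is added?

Insertion cost between consecutive stops i–j is d(i,S) + d(S,j) − d(i,j):
  between H and U: 14 + 9 − 5 = 18
  between U and J: 9 + 30 − 22 = 17
  between J and K: 30 + 22 − 25 = 27
  between K and A: 22 + 25 − 20 = 27
  between A and H: 25 + 14 − 12 = 27
Cheapest insertion is between U and J, adding 17.
New total = 84 + 17 = 101.

Minimum extra distance: 17 min, inserting S between U and J.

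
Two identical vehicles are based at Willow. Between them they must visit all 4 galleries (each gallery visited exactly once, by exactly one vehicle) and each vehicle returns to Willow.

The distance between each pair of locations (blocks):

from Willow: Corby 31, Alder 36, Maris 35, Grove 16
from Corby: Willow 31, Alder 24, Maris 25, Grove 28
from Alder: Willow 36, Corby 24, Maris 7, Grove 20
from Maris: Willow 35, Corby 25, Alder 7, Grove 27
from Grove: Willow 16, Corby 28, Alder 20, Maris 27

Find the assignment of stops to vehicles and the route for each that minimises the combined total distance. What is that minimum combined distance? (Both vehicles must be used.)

129 blocks — the smallest possible combined total.

Check every non-empty split of the stops between the two vehicles; for each half take its own optimal tour:
  {Corby} + {Alder, Maris, Grove}: 62 + 78 = 140
  {Alder} + {Corby, Maris, Grove}: 72 + 99 = 171
  {Corby, Alder} + {Maris, Grove}: 91 + 78 = 169
  {Maris} + {Corby, Alder, Grove}: 70 + 91 = 161
  {Corby, Maris} + {Alder, Grove}: 91 + 72 = 163
  {Alder, Maris} + {Corby, Grove}: 78 + 75 = 153
  … (7 splits in total)
  {Corby, Alder, Maris} + {Grove}: 97 + 32 = 129  ← best
Best: vehicle 1 Willow → Corby → Alder → Maris → Willow = 97; vehicle 2 Willow → Grove → Willow = 32; combined 129.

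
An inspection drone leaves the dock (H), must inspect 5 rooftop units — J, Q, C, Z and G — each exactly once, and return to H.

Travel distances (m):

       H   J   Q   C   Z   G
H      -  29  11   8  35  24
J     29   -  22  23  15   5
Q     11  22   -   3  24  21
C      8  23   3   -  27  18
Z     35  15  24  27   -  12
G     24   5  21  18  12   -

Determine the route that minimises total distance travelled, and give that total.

H→J→Q→C→Z→G→H: 29+22+3+27+12+24 = 117
H→J→Q→C→G→Z→H: 29+22+3+18+12+35 = 119
H→J→Q→Z→C→G→H: 29+22+24+27+18+24 = 144
H→J→Q→Z→G→C→H: 29+22+24+12+18+8 = 113
H→J→Q→G→C→Z→H: 29+22+21+18+27+35 = 152
H→J→Q→G→Z→C→H: 29+22+21+12+27+8 = 119
H→J→C→Q→Z→G→H: 29+23+3+24+12+24 = 115
H→J→C→Q→G→Z→H: 29+23+3+21+12+35 = 123
H→J→C→Z→Q→G→H: 29+23+27+24+21+24 = 148
H→J→C→Z→G→Q→H: 29+23+27+12+21+11 = 123
H→J→C→G→Q→Z→H: 29+23+18+21+24+35 = 150
H→J→C→G→Z→Q→H: 29+23+18+12+24+11 = 117
H→J→Z→Q→C→G→H: 29+15+24+3+18+24 = 113
H→J→Z→Q→G→C→H: 29+15+24+21+18+8 = 115
… (46 more)
H→C→Q→Z→J→G→H: 8+3+24+15+5+24 = 79  ← best
The minimum is 79.
One optimal route: H → C → Q → Z → J → G → H (or its reverse).

Minimum total distance: 79 m.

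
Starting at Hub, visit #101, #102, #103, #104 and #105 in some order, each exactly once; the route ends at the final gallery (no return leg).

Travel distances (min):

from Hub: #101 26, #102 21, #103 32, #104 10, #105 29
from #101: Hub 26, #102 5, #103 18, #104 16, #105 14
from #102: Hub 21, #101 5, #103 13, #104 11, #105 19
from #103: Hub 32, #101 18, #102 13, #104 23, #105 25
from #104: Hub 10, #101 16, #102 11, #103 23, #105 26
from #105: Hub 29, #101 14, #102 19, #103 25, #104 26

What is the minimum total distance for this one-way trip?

There are 5! = 120 possible orderings.
Hub→#101→#102→#103→#104→#105: 26+5+13+23+26 = 93
Hub→#101→#102→#103→#105→#104: 26+5+13+25+26 = 95
Hub→#101→#102→#104→#103→#105: 26+5+11+23+25 = 90
Hub→#101→#102→#104→#105→#103: 26+5+11+26+25 = 93
Hub→#101→#102→#105→#103→#104: 26+5+19+25+23 = 98
Hub→#101→#102→#105→#104→#103: 26+5+19+26+23 = 99
Hub→#101→#103→#102→#104→#105: 26+18+13+11+26 = 94
Hub→#101→#103→#102→#105→#104: 26+18+13+19+26 = 102
Hub→#101→#103→#104→#102→#105: 26+18+23+11+19 = 97
Hub→#101→#103→#104→#105→#102: 26+18+23+26+19 = 112
Hub→#101→#103→#105→#102→#104: 26+18+25+19+11 = 99
Hub→#101→#103→#105→#104→#102: 26+18+25+26+11 = 106
Hub→#101→#104→#102→#103→#105: 26+16+11+13+25 = 91
Hub→#101→#104→#102→#105→#103: 26+16+11+19+25 = 97
… (106 more)
Hub→#104→#102→#101→#105→#103: 10+11+5+14+25 = 65  ← best
The minimum is 65.
One shortest path: Hub → #104 → #102 → #101 → #105 → #103.

65 min — the minimum one-way total.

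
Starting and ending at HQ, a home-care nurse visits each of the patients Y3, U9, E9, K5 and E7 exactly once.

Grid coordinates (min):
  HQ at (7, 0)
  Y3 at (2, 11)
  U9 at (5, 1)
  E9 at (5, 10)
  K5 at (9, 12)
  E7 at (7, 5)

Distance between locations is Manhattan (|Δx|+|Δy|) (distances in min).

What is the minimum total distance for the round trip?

There are 60 distinct closed tours to check (reversals are equivalent).
HQ - Y3 - U9 - E9 - K5 - E7 - HQ: 16+13+9+6+9+5 = 58
HQ - Y3 - U9 - E9 - E7 - K5 - HQ: 16+13+9+7+9+14 = 68
HQ - Y3 - U9 - K5 - E9 - E7 - HQ: 16+13+15+6+7+5 = 62
HQ - Y3 - U9 - K5 - E7 - E9 - HQ: 16+13+15+9+7+12 = 72
HQ - Y3 - U9 - E7 - E9 - K5 - HQ: 16+13+6+7+6+14 = 62
HQ - Y3 - U9 - E7 - K5 - E9 - HQ: 16+13+6+9+6+12 = 62
HQ - Y3 - E9 - U9 - K5 - E7 - HQ: 16+4+9+15+9+5 = 58
HQ - Y3 - E9 - U9 - E7 - K5 - HQ: 16+4+9+6+9+14 = 58
HQ - Y3 - E9 - K5 - U9 - E7 - HQ: 16+4+6+15+6+5 = 52
HQ - Y3 - E9 - K5 - E7 - U9 - HQ: 16+4+6+9+6+3 = 44
HQ - Y3 - E9 - E7 - U9 - K5 - HQ: 16+4+7+6+15+14 = 62
HQ - Y3 - E9 - E7 - K5 - U9 - HQ: 16+4+7+9+15+3 = 54
HQ - Y3 - K5 - U9 - E9 - E7 - HQ: 16+8+15+9+7+5 = 60
HQ - Y3 - K5 - U9 - E7 - E9 - HQ: 16+8+15+6+7+12 = 64
… (46 more)
HQ - U9 - E9 - Y3 - K5 - E7 - HQ: 3+9+4+8+9+5 = 38  ← best
The minimum is 38.
One optimal route: HQ → U9 → E9 → Y3 → K5 → E7 → HQ (or its reverse).

Minimum total distance: 38 min.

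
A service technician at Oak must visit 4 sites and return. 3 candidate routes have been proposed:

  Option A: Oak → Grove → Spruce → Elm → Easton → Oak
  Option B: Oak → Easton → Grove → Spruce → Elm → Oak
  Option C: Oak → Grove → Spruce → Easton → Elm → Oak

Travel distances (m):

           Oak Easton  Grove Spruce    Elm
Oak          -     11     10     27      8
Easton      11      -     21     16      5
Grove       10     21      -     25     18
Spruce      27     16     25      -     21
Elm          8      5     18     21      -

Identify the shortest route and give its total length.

Shortest is Option C, total 64 m.

Option A: 10 + 25 + 21 + 5 + 11 = 72
Option B: 11 + 21 + 25 + 21 + 8 = 86
Option C: 10 + 25 + 16 + 5 + 8 = 64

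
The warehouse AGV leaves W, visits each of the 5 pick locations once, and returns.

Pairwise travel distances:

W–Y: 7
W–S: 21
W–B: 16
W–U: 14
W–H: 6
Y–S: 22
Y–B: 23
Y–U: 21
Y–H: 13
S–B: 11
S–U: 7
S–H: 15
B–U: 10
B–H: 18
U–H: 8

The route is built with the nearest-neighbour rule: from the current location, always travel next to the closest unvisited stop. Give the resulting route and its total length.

W → [H:6 / Y:7 / U:14 / B:16 / S:21] → H (6)
H → [U:8 / Y:13 / S:15 / B:18] → U (8)
U → [S:7 / B:10 / Y:21] → S (7)
S → [B:11 / Y:22] → B (11)
B → [Y:23] → Y (23)
Return Y→W: 7.
Total = 6 + 8 + 7 + 11 + 23 + 7 = 62.

62 along W → H → U → S → B → Y → W.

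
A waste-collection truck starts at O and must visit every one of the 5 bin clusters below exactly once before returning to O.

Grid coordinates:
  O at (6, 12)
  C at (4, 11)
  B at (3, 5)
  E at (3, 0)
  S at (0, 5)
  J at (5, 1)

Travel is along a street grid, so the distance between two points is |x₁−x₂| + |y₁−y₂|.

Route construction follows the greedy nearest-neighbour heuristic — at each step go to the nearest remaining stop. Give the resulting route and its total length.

O → [C:3 / B:10 / J:12 / S:13 / E:15] → C (3)
C → [B:7 / S:10 / J:11 / E:12] → B (7)
B → [S:3 / E:5 / J:6] → S (3)
S → [E:8 / J:9] → E (8)
E → [J:3] → J (3)
Return J→O: 12.
Total = 3 + 7 + 3 + 8 + 3 + 12 = 36.

Total distance 36 via the nearest-neighbour route O → C → B → S → E → J → O.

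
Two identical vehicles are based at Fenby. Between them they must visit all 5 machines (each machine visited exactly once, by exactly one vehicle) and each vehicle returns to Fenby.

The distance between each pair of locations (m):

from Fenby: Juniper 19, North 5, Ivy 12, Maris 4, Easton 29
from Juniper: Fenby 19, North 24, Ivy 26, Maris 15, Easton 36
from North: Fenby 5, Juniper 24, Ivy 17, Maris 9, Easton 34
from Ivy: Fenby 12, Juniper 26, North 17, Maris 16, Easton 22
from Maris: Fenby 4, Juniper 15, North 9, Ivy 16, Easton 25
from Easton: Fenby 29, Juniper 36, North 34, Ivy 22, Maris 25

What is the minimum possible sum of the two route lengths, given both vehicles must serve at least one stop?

Check every non-empty split of the stops between the two vehicles; for each half take its own optimal tour:
  {Juniper} + {North, Ivy, Maris, Easton}: 38 + 73 = 111
  {North} + {Juniper, Ivy, Maris, Easton}: 10 + 89 = 99
  {Juniper, North} + {Ivy, Maris, Easton}: 48 + 63 = 111
  {Ivy} + {Juniper, North, Maris, Easton}: 24 + 94 = 118
  {Juniper, Ivy} + {North, Maris, Easton}: 57 + 68 = 125
  {North, Ivy} + {Juniper, Maris, Easton}: 34 + 84 = 118
  … (15 splits in total)
Best: vehicle 1 Fenby → North → Fenby = 10; vehicle 2 Fenby → Ivy → Easton → Juniper → Maris → Fenby = 89; combined 99.

Minimum combined distance: 99 m.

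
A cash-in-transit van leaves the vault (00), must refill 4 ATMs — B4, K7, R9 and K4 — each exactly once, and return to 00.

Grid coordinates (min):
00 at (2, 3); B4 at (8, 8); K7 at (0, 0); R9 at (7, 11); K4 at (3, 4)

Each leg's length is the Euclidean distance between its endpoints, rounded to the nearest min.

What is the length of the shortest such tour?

Shortest round trip = 27 min.

With 4 stops there are 4!/2 = 12 distinct round trips (a route and its reverse cost the same).
00→B4→K7→R9→K4→00: 8+11+13+8+1 = 41
00→B4→K7→K4→R9→00: 8+11+5+8+9 = 41
00→B4→R9→K7→K4→00: 8+3+13+5+1 = 30
00→B4→R9→K4→K7→00: 8+3+8+5+4 = 28
00→B4→K4→K7→R9→00: 8+6+5+13+9 = 41
00→B4→K4→R9→K7→00: 8+6+8+13+4 = 39
00→K7→B4→R9→K4→00: 4+11+3+8+1 = 27
00→K7→B4→K4→R9→00: 4+11+6+8+9 = 38
00→K7→R9→B4→K4→00: 4+13+3+6+1 = 27
00→K7→K4→B4→R9→00: 4+5+6+3+9 = 27
00→R9→B4→K7→K4→00: 9+3+11+5+1 = 29
00→R9→K7→B4→K4→00: 9+13+11+6+1 = 40
The minimum is 27.
One optimal route: 00 → K7 → B4 → R9 → K4 → 00 (or its reverse).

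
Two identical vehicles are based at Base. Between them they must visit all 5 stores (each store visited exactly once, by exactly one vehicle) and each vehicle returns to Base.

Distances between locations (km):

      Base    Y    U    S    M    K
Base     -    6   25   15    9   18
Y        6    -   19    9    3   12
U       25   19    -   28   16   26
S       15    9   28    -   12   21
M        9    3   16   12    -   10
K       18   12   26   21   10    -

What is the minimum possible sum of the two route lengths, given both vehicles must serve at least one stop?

Minimum combined distance: 99 km.

Try each way of splitting the stops between the two vehicles (each non-empty) and, for each split, find the best tour for each vehicle:
  {Y} + {U, S, M, K}: 12 + 87 = 99
  {U} + {Y, S, M, K}: 50 + 55 = 105
  {Y, U} + {S, M, K}: 50 + 55 = 105
  {S} + {Y, U, M, K}: 30 + 69 = 99
  {Y, S} + {U, M, K}: 30 + 69 = 99
  {U, S} + {Y, M, K}: 68 + 37 = 105
  … (15 splits in total)
Best: vehicle 1 Base → Y → Base = 12; vehicle 2 Base → U → M → K → S → Base = 87; combined 99.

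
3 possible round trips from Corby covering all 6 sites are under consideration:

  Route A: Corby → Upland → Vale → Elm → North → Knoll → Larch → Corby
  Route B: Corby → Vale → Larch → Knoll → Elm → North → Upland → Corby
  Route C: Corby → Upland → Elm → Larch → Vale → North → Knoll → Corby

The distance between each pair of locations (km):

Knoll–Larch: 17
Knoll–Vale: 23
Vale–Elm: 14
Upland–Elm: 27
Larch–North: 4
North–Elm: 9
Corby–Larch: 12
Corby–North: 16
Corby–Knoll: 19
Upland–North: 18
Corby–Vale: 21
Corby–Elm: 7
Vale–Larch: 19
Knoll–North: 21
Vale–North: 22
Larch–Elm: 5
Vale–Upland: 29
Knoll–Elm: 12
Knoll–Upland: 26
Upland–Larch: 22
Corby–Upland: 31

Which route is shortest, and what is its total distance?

Shortest is Route B, total 127 km.

Route A: 31 + 29 + 14 + 9 + 21 + 17 + 12 = 133
Route B: 21 + 19 + 17 + 12 + 9 + 18 + 31 = 127
Route C: 31 + 27 + 5 + 19 + 22 + 21 + 19 = 144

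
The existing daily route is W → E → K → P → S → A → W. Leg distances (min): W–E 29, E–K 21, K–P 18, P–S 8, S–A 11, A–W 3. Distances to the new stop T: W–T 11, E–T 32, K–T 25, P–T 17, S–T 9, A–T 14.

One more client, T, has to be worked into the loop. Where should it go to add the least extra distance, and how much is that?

Insertion cost between consecutive stops i–j is d(i,T) + d(T,j) − d(i,j):
  between W and E: 11 + 32 − 29 = 14
  between E and K: 32 + 25 − 21 = 36
  between K and P: 25 + 17 − 18 = 24
  between P and S: 17 + 9 − 8 = 18
  between S and A: 9 + 14 − 11 = 12
  between A and W: 14 + 11 − 3 = 22
Cheapest insertion is between S and A, adding 12.
New total = 90 + 12 = 102.

+12 min — insert T between S and A.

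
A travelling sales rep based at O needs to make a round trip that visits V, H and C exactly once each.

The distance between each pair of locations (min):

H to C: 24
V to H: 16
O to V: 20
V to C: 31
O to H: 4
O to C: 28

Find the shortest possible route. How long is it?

79 min — the shortest possible round trip.

O - V - H - C - O: 20+16+24+28 = 88
O - V - C - H - O: 20+31+24+4 = 79
O - H - V - C - O: 4+16+31+28 = 79
The minimum is 79.
One optimal route: O → V → C → H → O (or its reverse).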